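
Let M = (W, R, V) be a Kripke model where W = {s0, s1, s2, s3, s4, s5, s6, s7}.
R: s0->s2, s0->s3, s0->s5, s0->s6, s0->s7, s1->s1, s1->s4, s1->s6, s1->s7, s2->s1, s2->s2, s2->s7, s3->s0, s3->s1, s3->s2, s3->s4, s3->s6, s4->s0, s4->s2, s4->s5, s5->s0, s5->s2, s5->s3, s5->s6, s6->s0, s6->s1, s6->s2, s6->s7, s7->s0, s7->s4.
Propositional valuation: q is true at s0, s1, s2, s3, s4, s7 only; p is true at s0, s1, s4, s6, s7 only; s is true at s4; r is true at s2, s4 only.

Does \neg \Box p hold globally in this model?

No

Let φ = \neg \Box p. Evaluate φ at each world:
  s0 (successors {s2, s3, s5, s6, s7}): φ is true.
  s1 (successors {s1, s4, s6, s7}): φ is false.
  s2 (successors {s1, s2, s7}): φ is true.
  s3 (successors {s0, s1, s2, s4, s6}): φ is true.
  s4 (successors {s0, s2, s5}): φ is true.
  s5 (successors {s0, s2, s3, s6}): φ is true.
  s6 (successors {s0, s1, s2, s7}): φ is true.
  s7 (successors {s0, s4}): φ is false.
Detail at s1 (counterexample):
  At s1: \Box p is true, so \neg \Box p is false.
    At s1: \Box p requires p at every successor {s1, s4, s6, s7}.
      At s1: p is true.
      At s4: p is true.
      At s6: p is true.
      At s7: p is true.
    So \Box p is true at s1.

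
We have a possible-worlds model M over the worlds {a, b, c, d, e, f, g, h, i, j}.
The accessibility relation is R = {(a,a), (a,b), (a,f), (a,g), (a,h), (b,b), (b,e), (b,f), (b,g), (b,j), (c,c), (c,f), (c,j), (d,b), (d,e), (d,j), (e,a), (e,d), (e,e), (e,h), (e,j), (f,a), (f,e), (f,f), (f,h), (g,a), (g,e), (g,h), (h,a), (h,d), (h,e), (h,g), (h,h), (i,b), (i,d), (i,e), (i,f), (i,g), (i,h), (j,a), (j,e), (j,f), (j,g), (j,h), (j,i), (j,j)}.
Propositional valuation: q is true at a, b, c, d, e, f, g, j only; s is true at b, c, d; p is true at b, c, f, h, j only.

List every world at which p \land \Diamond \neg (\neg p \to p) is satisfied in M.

Recall that \Diamond ψ holds at a world iff ψ holds at some accessible world.
Let φ = p \land \Diamond \neg (\neg p \to p). Evaluate φ at each world:
  a (successors {a, b, f, g, h}): φ is false.
  b (successors {b, e, f, g, j}): φ is true.
  c (successors {c, f, j}): φ is false.
  d (successors {b, e, j}): φ is false.
  e (successors {a, d, e, h, j}): φ is false.
  f (successors {a, e, f, h}): φ is true.
  g (successors {a, e, h}): φ is false.
  h (successors {a, d, e, g, h}): φ is true.
  i (successors {b, d, e, f, g, h}): φ is false.
  j (successors {a, e, f, g, h, i, j}): φ is true.
For instance, at g:
  At g: p is false, \Diamond \neg (\neg p \to p) is true, so p \land \Diamond \neg (\neg p \to p) is false.
    At g: \Diamond \neg (\neg p \to p) requires \neg (\neg p \to p) at some successor in {a, e, h}.
      \neg (\neg p \to p) holds at a, so \Diamond \neg (\neg p \to p) is true at g.
Satisfying worlds: {b, f, h, j}

b, f, h, j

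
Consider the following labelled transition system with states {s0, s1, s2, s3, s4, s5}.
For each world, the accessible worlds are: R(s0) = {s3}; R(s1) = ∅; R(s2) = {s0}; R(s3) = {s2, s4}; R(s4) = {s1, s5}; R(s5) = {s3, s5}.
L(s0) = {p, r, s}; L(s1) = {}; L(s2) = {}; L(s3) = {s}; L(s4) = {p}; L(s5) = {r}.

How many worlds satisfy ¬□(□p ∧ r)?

Let φ = ¬□(□p ∧ r). Evaluate φ at each world:
  s0 (successors {s3}): φ is true.
  s1 (successors ∅): φ is false.
  s2 (successors {s0}): φ is true.
  s3 (successors {s2, s4}): φ is true.
  s4 (successors {s1, s5}): φ is true.
  s5 (successors {s3, s5}): φ is true.
For instance, at s3:
  At s3: □(□p ∧ r) is false, so ¬□(□p ∧ r) is true.
    At s3: □(□p ∧ r) requires □p ∧ r at every successor {s2, s4}.
      □p ∧ r fails at s2, so □(□p ∧ r) is false at s3.
Satisfying worlds: {s0, s2, s3, s4, s5}

5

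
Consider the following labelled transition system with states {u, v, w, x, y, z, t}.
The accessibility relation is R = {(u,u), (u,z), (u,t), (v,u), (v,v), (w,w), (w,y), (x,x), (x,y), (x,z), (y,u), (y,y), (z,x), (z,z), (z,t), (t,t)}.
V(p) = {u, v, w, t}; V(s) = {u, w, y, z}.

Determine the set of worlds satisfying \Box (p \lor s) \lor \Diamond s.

u, v, w, x, y, z, t

Let φ = \Box (p \lor s) \lor \Diamond s. Evaluate φ at each world:
  u (successors {u, z, t}): φ is true.
  v (successors {u, v}): φ is true.
  w (successors {w, y}): φ is true.
  x (successors {x, y, z}): φ is true.
  y (successors {u, y}): φ is true.
  z (successors {x, z, t}): φ is true.
  t (successors {t}): φ is true.
For instance, at x:
  At x: \Box (p \lor s) is false, \Diamond s is true, so \Box (p \lor s) \lor \Diamond s is true.
    At x: \Box (p \lor s) requires p \lor s at every successor {x, y, z}.
      p \lor s fails at x, so \Box (p \lor s) is false at x.
    At x: \Diamond s requires s at some successor in {x, y, z}.
      s holds at y, so \Diamond s is true at x.
Satisfying worlds: {u, v, w, x, y, z, t}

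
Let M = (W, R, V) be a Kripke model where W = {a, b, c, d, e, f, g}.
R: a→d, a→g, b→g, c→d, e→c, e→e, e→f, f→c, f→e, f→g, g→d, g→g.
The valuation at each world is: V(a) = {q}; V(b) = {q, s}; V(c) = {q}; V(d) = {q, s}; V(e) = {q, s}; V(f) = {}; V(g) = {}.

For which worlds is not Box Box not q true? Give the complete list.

a, b, e, f, g

Let φ = not Box Box not q. Evaluate φ at each world:
  a (successors {d, g}): φ is true.
  b (successors {g}): φ is true.
  c (successors {d}): φ is false.
  d (successors ∅): φ is false.
  e (successors {c, e, f}): φ is true.
  f (successors {c, e, g}): φ is true.
  g (successors {d, g}): φ is true.
For instance, at a:
  At a: Box Box not q is false, so not Box Box not q is true.
    At a: Box Box not q requires Box not q at every successor {d, g}.
      Box not q fails at g, so Box Box not q is false at a.
Satisfying worlds: {a, b, e, f, g}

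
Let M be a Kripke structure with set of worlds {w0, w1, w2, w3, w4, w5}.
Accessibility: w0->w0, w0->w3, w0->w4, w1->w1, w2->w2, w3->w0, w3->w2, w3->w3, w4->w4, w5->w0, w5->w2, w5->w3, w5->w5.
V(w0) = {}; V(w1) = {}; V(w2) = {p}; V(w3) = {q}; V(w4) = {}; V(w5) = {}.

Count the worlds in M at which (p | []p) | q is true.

2

Let φ = (p | []p) | q. Evaluate φ at each world:
  w0 (successors {w0, w3, w4}): φ is false.
  w1 (successors {w1}): φ is false.
  w2 (successors {w2}): φ is true.
  w3 (successors {w0, w2, w3}): φ is true.
  w4 (successors {w4}): φ is false.
  w5 (successors {w0, w2, w3, w5}): φ is false.
For instance, at w2:
  At w2: p | []p is true, q is false, so (p | []p) | q is true.
    At w2: p is true, []p is true, so p | []p is true.
      At w2: []p requires p at every successor {w2}.
        At w2: p is true.
      So []p is true at w2.
Satisfying worlds: {w2, w3}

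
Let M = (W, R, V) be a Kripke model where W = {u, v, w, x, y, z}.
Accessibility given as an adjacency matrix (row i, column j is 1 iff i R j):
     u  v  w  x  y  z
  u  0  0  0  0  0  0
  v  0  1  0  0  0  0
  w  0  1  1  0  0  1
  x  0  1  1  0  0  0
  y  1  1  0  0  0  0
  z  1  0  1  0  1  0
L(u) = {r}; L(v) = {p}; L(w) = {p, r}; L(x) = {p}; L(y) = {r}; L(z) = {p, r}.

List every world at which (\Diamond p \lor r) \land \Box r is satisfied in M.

Recall that \Box ψ holds at a world iff ψ holds at every accessible world, and \Diamond ψ holds iff ψ holds at some accessible world.
Let φ = (\Diamond p \lor r) \land \Box r. Evaluate φ at each world:
  u (successors ∅): φ is true.
  v (successors {v}): φ is false.
  w (successors {v, w, z}): φ is false.
  x (successors {v, w}): φ is false.
  y (successors {u, v}): φ is false.
  z (successors {u, w, y}): φ is true.
For instance, at y:
  At y: \Diamond p \lor r is true, \Box r is false, so (\Diamond p \lor r) \land \Box r is false.
    At y: \Diamond p is true, r is true, so \Diamond p \lor r is true.
      At y: \Diamond p requires p at some successor in {u, v}.
        p holds at v, so \Diamond p is true at y.
    At y: \Box r requires r at every successor {u, v}.
      r fails at v, so \Box r is false at y.
Satisfying worlds: {u, z}

u, z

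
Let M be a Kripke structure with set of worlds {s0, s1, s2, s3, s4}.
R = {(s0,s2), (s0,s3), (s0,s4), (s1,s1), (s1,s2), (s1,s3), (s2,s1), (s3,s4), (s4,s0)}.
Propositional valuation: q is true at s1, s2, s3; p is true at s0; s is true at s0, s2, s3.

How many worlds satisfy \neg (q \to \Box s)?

3

Recall that \Box ψ holds at a world iff ψ holds at every accessible world, and \Diamond ψ holds iff ψ holds at some accessible world.
Let φ = \neg (q \to \Box s). Evaluate φ at each world:
  s0 (successors {s2, s3, s4}): φ is false.
  s1 (successors {s1, s2, s3}): φ is true.
  s2 (successors {s1}): φ is true.
  s3 (successors {s4}): φ is true.
  s4 (successors {s0}): φ is false.
For instance, at s3:
  At s3: q \to \Box s is false, so \neg (q \to \Box s) is true.
    At s3: q is true, \Box s is false, so q \to \Box s is false.
      At s3: \Box s requires s at every successor {s4}.
        s fails at s4, so \Box s is false at s3.
Satisfying worlds: {s1, s2, s3}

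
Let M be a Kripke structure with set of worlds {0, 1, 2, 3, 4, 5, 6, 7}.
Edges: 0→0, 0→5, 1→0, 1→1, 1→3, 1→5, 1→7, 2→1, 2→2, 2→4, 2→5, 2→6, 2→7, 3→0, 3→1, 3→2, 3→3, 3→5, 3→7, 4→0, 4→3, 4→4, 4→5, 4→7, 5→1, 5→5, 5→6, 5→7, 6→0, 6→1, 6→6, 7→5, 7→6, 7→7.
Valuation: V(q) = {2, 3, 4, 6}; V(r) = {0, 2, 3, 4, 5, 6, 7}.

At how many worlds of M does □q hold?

0

Let φ = □q. Evaluate φ at each world:
  0 (successors {0, 5}): φ is false.
  1 (successors {0, 1, 3, 5, 7}): φ is false.
  2 (successors {1, 2, 4, 5, 6, 7}): φ is false.
  3 (successors {0, 1, 2, 3, 5, 7}): φ is false.
  4 (successors {0, 3, 4, 5, 7}): φ is false.
  5 (successors {1, 5, 6, 7}): φ is false.
  6 (successors {0, 1, 6}): φ is false.
  7 (successors {5, 6, 7}): φ is false.
For instance, at 0:
  At 0: □q requires q at every successor {0, 5}.
    q fails at 0, so □q is false at 0.
Satisfying worlds: none.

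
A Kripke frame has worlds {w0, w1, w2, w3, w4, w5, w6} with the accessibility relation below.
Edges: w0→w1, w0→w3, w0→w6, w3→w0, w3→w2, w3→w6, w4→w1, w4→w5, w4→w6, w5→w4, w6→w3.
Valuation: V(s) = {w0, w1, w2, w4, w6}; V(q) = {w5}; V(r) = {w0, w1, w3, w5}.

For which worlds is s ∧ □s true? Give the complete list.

Let φ = s ∧ □s. Evaluate φ at each world:
  w0 (successors {w1, w3, w6}): φ is false.
  w1 (successors ∅): φ is true.
  w2 (successors ∅): φ is true.
  w3 (successors {w0, w2, w6}): φ is false.
  w4 (successors {w1, w5, w6}): φ is false.
  w5 (successors {w4}): φ is false.
  w6 (successors {w3}): φ is false.
For instance, at w0:
  At w0: s is true, □s is false, so s ∧ □s is false.
    At w0: □s requires s at every successor {w1, w3, w6}.
      s fails at w3, so □s is false at w0.
Satisfying worlds: {w1, w2}

w1, w2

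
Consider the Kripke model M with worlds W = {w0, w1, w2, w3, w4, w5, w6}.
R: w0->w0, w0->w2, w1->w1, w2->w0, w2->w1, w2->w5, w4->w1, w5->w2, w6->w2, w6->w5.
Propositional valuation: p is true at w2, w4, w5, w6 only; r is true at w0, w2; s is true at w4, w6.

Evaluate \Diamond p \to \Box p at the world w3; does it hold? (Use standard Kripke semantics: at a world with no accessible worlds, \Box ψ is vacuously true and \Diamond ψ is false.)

Yes

Recall that \Box ψ holds at a world iff ψ holds at every accessible world, and \Diamond ψ holds iff ψ holds at some accessible world.
At w3: \Diamond p is false, \Box p is true, so \Diamond p \to \Box p is true.
  At w3: no accessible worlds, so \Diamond p is false.
  At w3: no accessible worlds, so \Box p holds vacuously.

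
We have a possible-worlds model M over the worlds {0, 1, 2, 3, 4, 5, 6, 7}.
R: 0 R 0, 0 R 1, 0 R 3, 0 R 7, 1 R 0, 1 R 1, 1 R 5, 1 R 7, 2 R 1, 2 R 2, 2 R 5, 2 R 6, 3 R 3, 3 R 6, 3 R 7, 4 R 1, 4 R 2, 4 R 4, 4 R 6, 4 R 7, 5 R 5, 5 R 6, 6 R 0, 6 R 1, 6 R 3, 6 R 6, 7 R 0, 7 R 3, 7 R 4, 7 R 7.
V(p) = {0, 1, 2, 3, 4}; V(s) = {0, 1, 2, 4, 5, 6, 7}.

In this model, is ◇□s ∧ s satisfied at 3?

No

At 3: ◇□s is false, s is false, so ◇□s ∧ s is false.
  At 3: ◇□s requires □s at some successor in {3, 6, 7}.
    At 3: □s is false.
    At 6: □s is false.
    At 7: □s is false.
  So ◇□s is false at 3.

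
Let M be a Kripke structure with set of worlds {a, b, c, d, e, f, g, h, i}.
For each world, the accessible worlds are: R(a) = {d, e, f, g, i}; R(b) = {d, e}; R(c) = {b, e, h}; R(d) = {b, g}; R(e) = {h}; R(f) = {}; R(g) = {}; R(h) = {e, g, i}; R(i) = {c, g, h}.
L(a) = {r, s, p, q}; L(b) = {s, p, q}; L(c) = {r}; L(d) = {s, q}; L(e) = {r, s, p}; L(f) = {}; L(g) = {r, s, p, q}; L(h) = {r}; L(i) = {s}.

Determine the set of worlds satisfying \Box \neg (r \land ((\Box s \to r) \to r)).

f, g

Let φ = \Box \neg (r \land ((\Box s \to r) \to r)). Evaluate φ at each world:
  a (successors {d, e, f, g, i}): φ is false.
  b (successors {d, e}): φ is false.
  c (successors {b, e, h}): φ is false.
  d (successors {b, g}): φ is false.
  e (successors {h}): φ is false.
  f (successors ∅): φ is true.
  g (successors ∅): φ is true.
  h (successors {e, g, i}): φ is false.
  i (successors {c, g, h}): φ is false.
For instance, at h:
  At h: \Box \neg (r \land ((\Box s \to r) \to r)) requires \neg (r \land ((\Box s \to r) \to r)) at every successor {e, g, i}.
    \neg (r \land ((\Box s \to r) \to r)) fails at e, so \Box \neg (r \land ((\Box s \to r) \to r)) is false at h.
      At e: r \land ((\Box s \to r) \to r) is true, so \neg (r \land ((\Box s \to r) \to r)) is false.
Satisfying worlds: {f, g}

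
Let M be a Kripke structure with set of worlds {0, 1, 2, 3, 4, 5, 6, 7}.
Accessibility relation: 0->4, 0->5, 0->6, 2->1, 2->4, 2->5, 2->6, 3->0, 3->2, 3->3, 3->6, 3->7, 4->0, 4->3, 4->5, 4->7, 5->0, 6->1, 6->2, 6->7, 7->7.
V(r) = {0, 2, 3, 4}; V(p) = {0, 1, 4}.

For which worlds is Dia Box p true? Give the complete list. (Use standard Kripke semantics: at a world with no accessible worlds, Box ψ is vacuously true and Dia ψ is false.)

0, 2, 4, 6

Let φ = Dia Box p. Evaluate φ at each world:
  0 (successors {4, 5, 6}): φ is true.
  1 (successors ∅): φ is false.
  2 (successors {1, 4, 5, 6}): φ is true.
  3 (successors {0, 2, 3, 6, 7}): φ is false.
  4 (successors {0, 3, 5, 7}): φ is true.
  5 (successors {0}): φ is false.
  6 (successors {1, 2, 7}): φ is true.
  7 (successors {7}): φ is false.
For instance, at 2:
  At 2: Dia Box p requires Box p at some successor in {1, 4, 5, 6}.
    Box p holds at 1, so Dia Box p is true at 2.
      At 1: no accessible worlds, so Box p holds vacuously.
Satisfying worlds: {0, 2, 4, 6}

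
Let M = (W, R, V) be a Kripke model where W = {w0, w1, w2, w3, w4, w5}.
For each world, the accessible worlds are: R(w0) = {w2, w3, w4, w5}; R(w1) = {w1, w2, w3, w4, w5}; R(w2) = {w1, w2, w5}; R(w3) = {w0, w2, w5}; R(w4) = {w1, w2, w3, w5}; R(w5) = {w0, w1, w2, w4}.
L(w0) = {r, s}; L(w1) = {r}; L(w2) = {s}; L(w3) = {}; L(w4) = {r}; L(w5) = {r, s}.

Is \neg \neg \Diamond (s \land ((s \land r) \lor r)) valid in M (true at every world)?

Yes

Let φ = \neg \neg \Diamond (s \land ((s \land r) \lor r)). Evaluate φ at each world:
  w0 (successors {w2, w3, w4, w5}): φ is true.
  w1 (successors {w1, w2, w3, w4, w5}): φ is true.
  w2 (successors {w1, w2, w5}): φ is true.
  w3 (successors {w0, w2, w5}): φ is true.
  w4 (successors {w1, w2, w3, w5}): φ is true.
  w5 (successors {w0, w1, w2, w4}): φ is true.
For instance, at w4:
  At w4: \neg \Diamond (s \land ((s \land r) \lor r)) is false, so \neg \neg \Diamond (s \land ((s \land r) \lor r)) is true.
    At w4: \Diamond (s \land ((s \land r) \lor r)) is true, so \neg \Diamond (s \land ((s \land r) \lor r)) is false.
      At w4: \Diamond (s \land ((s \land r) \lor r)) requires s \land ((s \land r) \lor r) at some successor in {w1, w2, w3, w5}.
        s \land ((s \land r) \lor r) holds at w5, so \Diamond (s \land ((s \land r) \lor r)) is true at w4.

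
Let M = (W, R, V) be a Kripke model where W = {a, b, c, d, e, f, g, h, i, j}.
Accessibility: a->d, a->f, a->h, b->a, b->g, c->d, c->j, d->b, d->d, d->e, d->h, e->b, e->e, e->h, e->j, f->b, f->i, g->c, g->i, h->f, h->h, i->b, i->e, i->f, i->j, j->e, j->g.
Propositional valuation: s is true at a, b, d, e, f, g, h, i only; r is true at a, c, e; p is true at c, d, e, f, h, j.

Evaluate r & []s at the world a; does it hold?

Yes

At a: r is true, []s is true, so r & []s is true.
  At a: []s requires s at every successor {d, f, h}.
    At d: s is true.
    At f: s is true.
    At h: s is true.
  So []s is true at a.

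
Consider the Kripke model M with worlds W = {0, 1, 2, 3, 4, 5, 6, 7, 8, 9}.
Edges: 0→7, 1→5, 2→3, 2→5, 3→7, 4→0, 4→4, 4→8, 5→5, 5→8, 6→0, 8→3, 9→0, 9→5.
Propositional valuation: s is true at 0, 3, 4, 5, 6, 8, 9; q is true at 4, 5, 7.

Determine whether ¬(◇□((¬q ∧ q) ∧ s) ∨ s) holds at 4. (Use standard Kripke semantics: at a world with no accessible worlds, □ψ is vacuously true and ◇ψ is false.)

At 4: ◇□((¬q ∧ q) ∧ s) ∨ s is true, so ¬(◇□((¬q ∧ q) ∧ s) ∨ s) is false.
  At 4: ◇□((¬q ∧ q) ∧ s) is false, s is true, so ◇□((¬q ∧ q) ∧ s) ∨ s is true.
    At 4: ◇□((¬q ∧ q) ∧ s) requires □((¬q ∧ q) ∧ s) at some successor in {0, 4, 8}.
      At 0: □((¬q ∧ q) ∧ s) is false.
      At 4: □((¬q ∧ q) ∧ s) is false.
      At 8: □((¬q ∧ q) ∧ s) is false.
    So ◇□((¬q ∧ q) ∧ s) is false at 4.

No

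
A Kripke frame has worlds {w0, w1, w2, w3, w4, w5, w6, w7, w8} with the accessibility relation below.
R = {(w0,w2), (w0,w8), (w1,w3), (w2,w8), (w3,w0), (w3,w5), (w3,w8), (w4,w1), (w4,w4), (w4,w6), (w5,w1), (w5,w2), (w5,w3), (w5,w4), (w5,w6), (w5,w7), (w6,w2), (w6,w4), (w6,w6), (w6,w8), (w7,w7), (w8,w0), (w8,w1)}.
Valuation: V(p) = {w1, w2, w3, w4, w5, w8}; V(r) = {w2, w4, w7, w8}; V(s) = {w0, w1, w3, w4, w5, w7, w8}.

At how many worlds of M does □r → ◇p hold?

Recall that □ψ holds at a world iff ψ holds at every accessible world, and ◇ψ holds iff ψ holds at some accessible world.
Let φ = □r → ◇p. Evaluate φ at each world:
  w0 (successors {w2, w8}): φ is true.
  w1 (successors {w3}): φ is true.
  w2 (successors {w8}): φ is true.
  w3 (successors {w0, w5, w8}): φ is true.
  w4 (successors {w1, w4, w6}): φ is true.
  w5 (successors {w1, w2, w3, w4, w6, w7}): φ is true.
  w6 (successors {w2, w4, w6, w8}): φ is true.
  w7 (successors {w7}): φ is false.
  w8 (successors {w0, w1}): φ is true.
For instance, at w6:
  At w6: □r is false, ◇p is true, so □r → ◇p is true.
    At w6: □r requires r at every successor {w2, w4, w6, w8}.
      r fails at w6, so □r is false at w6.
    At w6: ◇p requires p at some successor in {w2, w4, w6, w8}.
      p holds at w2, so ◇p is true at w6.
Satisfying worlds: {w0, w1, w2, w3, w4, w5, w6, w8}

8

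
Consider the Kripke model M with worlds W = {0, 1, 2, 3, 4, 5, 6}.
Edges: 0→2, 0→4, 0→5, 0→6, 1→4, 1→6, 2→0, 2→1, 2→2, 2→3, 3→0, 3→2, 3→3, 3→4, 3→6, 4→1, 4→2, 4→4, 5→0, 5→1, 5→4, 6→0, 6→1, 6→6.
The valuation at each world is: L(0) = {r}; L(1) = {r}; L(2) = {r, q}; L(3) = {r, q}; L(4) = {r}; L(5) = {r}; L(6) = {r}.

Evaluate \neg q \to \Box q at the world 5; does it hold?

Recall that \Box ψ holds at a world iff ψ holds at every accessible world, and \Diamond ψ holds iff ψ holds at some accessible world.
At 5: \neg q is true, \Box q is false, so \neg q \to \Box q is false.
  At 5: \Box q requires q at every successor {0, 1, 4}.
    q fails at 0, so \Box q is false at 5.

No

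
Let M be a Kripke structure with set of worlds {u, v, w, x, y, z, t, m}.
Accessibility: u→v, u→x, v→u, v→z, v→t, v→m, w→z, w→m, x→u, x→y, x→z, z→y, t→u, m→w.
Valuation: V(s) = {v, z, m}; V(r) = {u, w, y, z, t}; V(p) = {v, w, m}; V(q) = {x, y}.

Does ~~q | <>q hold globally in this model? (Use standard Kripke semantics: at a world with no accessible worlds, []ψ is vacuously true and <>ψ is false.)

Let φ = ~~q | <>q. Evaluate φ at each world:
  u (successors {v, x}): φ is true.
  v (successors {u, z, t, m}): φ is false.
  w (successors {z, m}): φ is false.
  x (successors {u, y, z}): φ is true.
  y (successors ∅): φ is true.
  z (successors {y}): φ is true.
  t (successors {u}): φ is false.
  m (successors {w}): φ is false.
Detail at v (counterexample):
  At v: ~~q is false, <>q is false, so ~~q | <>q is false.
    At v: <>q requires q at some successor in {u, z, t, m}.
      At u: q is false.
      At z: q is false.
      At t: q is false.
      At m: q is false.
    So <>q is false at v.

No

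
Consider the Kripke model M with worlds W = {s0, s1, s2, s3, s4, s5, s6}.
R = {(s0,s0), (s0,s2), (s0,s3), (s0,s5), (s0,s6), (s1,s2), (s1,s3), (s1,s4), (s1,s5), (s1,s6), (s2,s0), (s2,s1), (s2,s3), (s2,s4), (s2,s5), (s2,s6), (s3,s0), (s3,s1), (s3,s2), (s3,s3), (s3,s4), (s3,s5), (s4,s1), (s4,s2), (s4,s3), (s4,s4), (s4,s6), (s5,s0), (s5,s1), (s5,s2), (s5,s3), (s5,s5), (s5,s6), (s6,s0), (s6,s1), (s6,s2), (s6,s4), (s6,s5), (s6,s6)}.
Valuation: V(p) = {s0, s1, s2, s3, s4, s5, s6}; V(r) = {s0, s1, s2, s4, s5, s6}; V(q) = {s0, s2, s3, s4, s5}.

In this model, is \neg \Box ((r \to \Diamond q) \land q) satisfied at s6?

Yes

At s6: \Box ((r \to \Diamond q) \land q) is false, so \neg \Box ((r \to \Diamond q) \land q) is true.
  At s6: \Box ((r \to \Diamond q) \land q) requires (r \to \Diamond q) \land q at every successor {s0, s1, s2, s4, s5, s6}.
    (r \to \Diamond q) \land q fails at s1, so \Box ((r \to \Diamond q) \land q) is false at s6.
      At s1: r \to \Diamond q is true, q is false, so (r \to \Diamond q) \land q is false.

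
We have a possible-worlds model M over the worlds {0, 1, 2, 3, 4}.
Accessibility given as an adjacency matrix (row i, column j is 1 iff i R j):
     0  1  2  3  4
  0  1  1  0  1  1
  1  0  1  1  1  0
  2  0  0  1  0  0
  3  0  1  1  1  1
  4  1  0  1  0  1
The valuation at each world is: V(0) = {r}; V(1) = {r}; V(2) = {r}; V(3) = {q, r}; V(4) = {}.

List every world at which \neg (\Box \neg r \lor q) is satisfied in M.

0, 1, 2, 4

Recall that \Box ψ holds at a world iff ψ holds at every accessible world, and \Diamond ψ holds iff ψ holds at some accessible world.
Let φ = \neg (\Box \neg r \lor q). Evaluate φ at each world:
  0 (successors {0, 1, 3, 4}): φ is true.
  1 (successors {1, 2, 3}): φ is true.
  2 (successors {2}): φ is true.
  3 (successors {1, 2, 3, 4}): φ is false.
  4 (successors {0, 2, 4}): φ is true.
For instance, at 1:
  At 1: \Box \neg r \lor q is false, so \neg (\Box \neg r \lor q) is true.
    At 1: \Box \neg r is false, q is false, so \Box \neg r \lor q is false.
      At 1: \Box \neg r requires \neg r at every successor {1, 2, 3}.
        \neg r fails at 1, so \Box \neg r is false at 1.
Satisfying worlds: {0, 1, 2, 4}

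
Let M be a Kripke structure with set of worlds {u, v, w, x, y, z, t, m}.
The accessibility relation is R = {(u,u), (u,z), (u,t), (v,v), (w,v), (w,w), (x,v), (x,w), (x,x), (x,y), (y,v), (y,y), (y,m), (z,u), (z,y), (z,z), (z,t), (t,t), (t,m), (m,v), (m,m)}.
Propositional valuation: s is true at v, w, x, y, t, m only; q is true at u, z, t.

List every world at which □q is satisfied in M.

Let φ = □q. Evaluate φ at each world:
  u (successors {u, z, t}): φ is true.
  v (successors {v}): φ is false.
  w (successors {v, w}): φ is false.
  x (successors {v, w, x, y}): φ is false.
  y (successors {v, y, m}): φ is false.
  z (successors {u, y, z, t}): φ is false.
  t (successors {t, m}): φ is false.
  m (successors {v, m}): φ is false.
For instance, at t:
  At t: □q requires q at every successor {t, m}.
    q fails at m, so □q is false at t.
Satisfying worlds: {u}

u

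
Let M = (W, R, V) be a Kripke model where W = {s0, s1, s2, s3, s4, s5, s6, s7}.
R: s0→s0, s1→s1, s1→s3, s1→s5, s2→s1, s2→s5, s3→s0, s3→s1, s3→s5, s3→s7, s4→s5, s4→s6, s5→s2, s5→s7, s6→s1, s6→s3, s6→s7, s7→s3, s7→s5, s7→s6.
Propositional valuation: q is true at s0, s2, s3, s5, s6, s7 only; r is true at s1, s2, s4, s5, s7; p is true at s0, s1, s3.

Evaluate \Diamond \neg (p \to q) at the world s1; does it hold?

Yes

At s1: \Diamond \neg (p \to q) requires \neg (p \to q) at some successor in {s1, s3, s5}.
  \neg (p \to q) holds at s1, so \Diamond \neg (p \to q) is true at s1.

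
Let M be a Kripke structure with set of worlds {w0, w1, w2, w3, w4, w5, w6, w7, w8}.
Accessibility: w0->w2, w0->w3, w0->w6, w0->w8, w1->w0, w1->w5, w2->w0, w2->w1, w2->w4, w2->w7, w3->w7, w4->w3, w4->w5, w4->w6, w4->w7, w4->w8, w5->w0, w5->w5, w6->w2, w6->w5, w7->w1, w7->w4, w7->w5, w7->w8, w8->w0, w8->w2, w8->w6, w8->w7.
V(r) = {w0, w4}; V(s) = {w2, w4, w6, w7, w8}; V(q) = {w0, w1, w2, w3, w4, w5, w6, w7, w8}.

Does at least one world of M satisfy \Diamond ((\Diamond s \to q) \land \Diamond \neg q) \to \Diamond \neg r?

Yes

Let φ = \Diamond ((\Diamond s \to q) \land \Diamond \neg q) \to \Diamond \neg r. Evaluate φ at each world:
  w0 (successors {w2, w3, w6, w8}): φ is true.
  w1 (successors {w0, w5}): φ is true.
  w2 (successors {w0, w1, w4, w7}): φ is true.
  w3 (successors {w7}): φ is true.
  w4 (successors {w3, w5, w6, w7, w8}): φ is true.
  w5 (successors {w0, w5}): φ is true.
  w6 (successors {w2, w5}): φ is true.
  w7 (successors {w1, w4, w5, w8}): φ is true.
  w8 (successors {w0, w2, w6, w7}): φ is true.
Detail at w0 (witness):
  At w0: \Diamond ((\Diamond s \to q) \land \Diamond \neg q) is false, \Diamond \neg r is true, so \Diamond ((\Diamond s \to q) \land \Diamond \neg q) \to \Diamond \neg r is true.
    At w0: \Diamond ((\Diamond s \to q) \land \Diamond \neg q) requires (\Diamond s \to q) \land \Diamond \neg q at some successor in {w2, w3, w6, w8}.
      At w2: (\Diamond s \to q) \land \Diamond \neg q is false.
      At w3: (\Diamond s \to q) \land \Diamond \neg q is false.
      At w6: (\Diamond s \to q) \land \Diamond \neg q is false.
      At w8: (\Diamond s \to q) \land \Diamond \neg q is false.
    So \Diamond ((\Diamond s \to q) \land \Diamond \neg q) is false at w0.
    At w0: \Diamond \neg r requires \neg r at some successor in {w2, w3, w6, w8}.
      \neg r holds at w2, so \Diamond \neg r is true at w0.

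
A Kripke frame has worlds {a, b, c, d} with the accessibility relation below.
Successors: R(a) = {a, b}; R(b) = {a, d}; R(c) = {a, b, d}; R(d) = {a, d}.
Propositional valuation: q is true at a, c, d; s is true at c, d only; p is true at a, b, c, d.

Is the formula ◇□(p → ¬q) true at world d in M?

At d: ◇□(p → ¬q) requires □(p → ¬q) at some successor in {a, d}.
  At a: □(p → ¬q) is false.
  At d: □(p → ¬q) is false.
So ◇□(p → ¬q) is false at d.

No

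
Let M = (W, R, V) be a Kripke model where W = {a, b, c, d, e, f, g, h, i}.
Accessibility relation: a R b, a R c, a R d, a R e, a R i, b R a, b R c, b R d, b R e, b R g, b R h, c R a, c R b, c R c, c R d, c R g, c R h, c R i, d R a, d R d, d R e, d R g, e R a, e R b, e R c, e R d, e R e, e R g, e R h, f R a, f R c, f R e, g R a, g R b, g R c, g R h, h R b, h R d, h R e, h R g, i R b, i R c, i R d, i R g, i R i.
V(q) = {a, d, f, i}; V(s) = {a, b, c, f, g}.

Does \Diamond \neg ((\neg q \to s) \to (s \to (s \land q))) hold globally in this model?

Let φ = \Diamond \neg ((\neg q \to s) \to (s \to (s \land q))). Evaluate φ at each world:
  a (successors {b, c, d, e, i}): φ is true.
  b (successors {a, c, d, e, g, h}): φ is true.
  c (successors {a, b, c, d, g, h, i}): φ is true.
  d (successors {a, d, e, g}): φ is true.
  e (successors {a, b, c, d, e, g, h}): φ is true.
  f (successors {a, c, e}): φ is true.
  g (successors {a, b, c, h}): φ is true.
  h (successors {b, d, e, g}): φ is true.
  i (successors {b, c, d, g, i}): φ is true.
For instance, at i:
  At i: \Diamond \neg ((\neg q \to s) \to (s \to (s \land q))) requires \neg ((\neg q \to s) \to (s \to (s \land q))) at some successor in {b, c, d, g, i}.
    \neg ((\neg q \to s) \to (s \to (s \land q))) holds at b, so \Diamond \neg ((\neg q \to s) \to (s \to (s \land q))) is true at i.

Yes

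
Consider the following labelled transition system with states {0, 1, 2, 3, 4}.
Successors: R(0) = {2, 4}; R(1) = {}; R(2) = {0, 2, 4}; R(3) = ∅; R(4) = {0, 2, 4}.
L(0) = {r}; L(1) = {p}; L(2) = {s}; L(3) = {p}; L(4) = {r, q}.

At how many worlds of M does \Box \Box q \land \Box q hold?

2

Let φ = \Box \Box q \land \Box q. Evaluate φ at each world:
  0 (successors {2, 4}): φ is false.
  1 (successors ∅): φ is true.
  2 (successors {0, 2, 4}): φ is false.
  3 (successors ∅): φ is true.
  4 (successors {0, 2, 4}): φ is false.
For instance, at 2:
  At 2: \Box \Box q is false, \Box q is false, so \Box \Box q \land \Box q is false.
    At 2: \Box \Box q requires \Box q at every successor {0, 2, 4}.
      \Box q fails at 0, so \Box \Box q is false at 2.
    At 2: \Box q requires q at every successor {0, 2, 4}.
      q fails at 0, so \Box q is false at 2.
Satisfying worlds: {1, 3}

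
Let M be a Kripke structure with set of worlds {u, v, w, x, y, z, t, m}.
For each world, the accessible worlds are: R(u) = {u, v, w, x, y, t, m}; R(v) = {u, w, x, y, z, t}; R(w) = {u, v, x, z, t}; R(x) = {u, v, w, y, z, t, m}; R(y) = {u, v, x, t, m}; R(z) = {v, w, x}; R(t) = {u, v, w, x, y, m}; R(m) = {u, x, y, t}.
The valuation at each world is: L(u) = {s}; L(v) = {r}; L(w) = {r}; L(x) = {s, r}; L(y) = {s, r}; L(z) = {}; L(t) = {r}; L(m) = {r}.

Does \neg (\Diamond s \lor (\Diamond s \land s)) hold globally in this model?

Let φ = \neg (\Diamond s \lor (\Diamond s \land s)). Evaluate φ at each world:
  u (successors {u, v, w, x, y, t, m}): φ is false.
  v (successors {u, w, x, y, z, t}): φ is false.
  w (successors {u, v, x, z, t}): φ is false.
  x (successors {u, v, w, y, z, t, m}): φ is false.
  y (successors {u, v, x, t, m}): φ is false.
  z (successors {v, w, x}): φ is false.
  t (successors {u, v, w, x, y, m}): φ is false.
  m (successors {u, x, y, t}): φ is false.
Detail at u (counterexample):
  At u: \Diamond s \lor (\Diamond s \land s) is true, so \neg (\Diamond s \lor (\Diamond s \land s)) is false.
    At u: \Diamond s is true, \Diamond s \land s is true, so \Diamond s \lor (\Diamond s \land s) is true.
      At u: \Diamond s requires s at some successor in {u, v, w, x, y, t, m}.
        s holds at u, so \Diamond s is true at u.
      At u: \Diamond s is true, s is true, so \Diamond s \land s is true.

No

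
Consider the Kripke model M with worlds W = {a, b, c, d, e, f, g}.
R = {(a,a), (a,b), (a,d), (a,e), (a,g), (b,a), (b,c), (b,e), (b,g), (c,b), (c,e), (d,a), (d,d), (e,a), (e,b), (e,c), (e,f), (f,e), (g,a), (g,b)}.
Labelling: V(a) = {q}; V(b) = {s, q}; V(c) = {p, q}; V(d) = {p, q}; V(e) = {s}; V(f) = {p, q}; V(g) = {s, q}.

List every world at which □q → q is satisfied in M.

Let φ = □q → q. Evaluate φ at each world:
  a (successors {a, b, d, e, g}): φ is true.
  b (successors {a, c, e, g}): φ is true.
  c (successors {b, e}): φ is true.
  d (successors {a, d}): φ is true.
  e (successors {a, b, c, f}): φ is false.
  f (successors {e}): φ is true.
  g (successors {a, b}): φ is true.
For instance, at g:
  At g: □q is true, q is true, so □q → q is true.
    At g: □q requires q at every successor {a, b}.
      At a: q is true.
      At b: q is true.
    So □q is true at g.
Satisfying worlds: {a, b, c, d, f, g}

a, b, c, d, f, g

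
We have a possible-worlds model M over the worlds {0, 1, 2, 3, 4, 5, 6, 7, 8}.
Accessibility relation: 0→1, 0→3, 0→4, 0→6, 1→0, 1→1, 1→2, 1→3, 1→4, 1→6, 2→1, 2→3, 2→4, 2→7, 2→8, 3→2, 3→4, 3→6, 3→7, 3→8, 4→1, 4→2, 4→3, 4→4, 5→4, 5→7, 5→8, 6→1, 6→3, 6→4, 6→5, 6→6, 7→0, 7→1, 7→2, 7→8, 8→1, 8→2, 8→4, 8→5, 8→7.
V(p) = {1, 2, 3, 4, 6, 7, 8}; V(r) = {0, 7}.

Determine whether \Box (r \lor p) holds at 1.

Yes

At 1: \Box (r \lor p) requires r \lor p at every successor {0, 1, 2, 3, 4, 6}.
  At 0: r \lor p is true.
  At 1: r \lor p is true.
  At 2: r \lor p is true.
  At 3: r \lor p is true.
  At 4: r \lor p is true.
  At 6: r \lor p is true.
So \Box (r \lor p) is true at 1.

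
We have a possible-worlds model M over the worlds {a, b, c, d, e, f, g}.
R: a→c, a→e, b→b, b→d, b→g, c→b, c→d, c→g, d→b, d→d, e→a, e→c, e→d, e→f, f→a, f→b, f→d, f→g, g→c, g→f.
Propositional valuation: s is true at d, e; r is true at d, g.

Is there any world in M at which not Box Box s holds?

Yes

Let φ = not Box Box s. Evaluate φ at each world:
  a (successors {c, e}): φ is true.
  b (successors {b, d, g}): φ is true.
  c (successors {b, d, g}): φ is true.
  d (successors {b, d}): φ is true.
  e (successors {a, c, d, f}): φ is true.
  f (successors {a, b, d, g}): φ is true.
  g (successors {c, f}): φ is true.
Detail at a (witness):
  At a: Box Box s is false, so not Box Box s is true.
    At a: Box Box s requires Box s at every successor {c, e}.
      Box s fails at c, so Box Box s is false at a.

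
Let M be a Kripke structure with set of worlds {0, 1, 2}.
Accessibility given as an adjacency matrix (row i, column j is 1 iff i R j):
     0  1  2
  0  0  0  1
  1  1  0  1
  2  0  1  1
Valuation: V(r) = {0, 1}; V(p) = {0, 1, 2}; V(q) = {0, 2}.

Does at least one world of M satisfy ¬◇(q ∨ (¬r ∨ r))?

No

Let φ = ¬◇(q ∨ (¬r ∨ r)). Evaluate φ at each world:
  0 (successors {2}): φ is false.
  1 (successors {0, 2}): φ is false.
  2 (successors {1, 2}): φ is false.
For instance, at 2:
  At 2: ◇(q ∨ (¬r ∨ r)) is true, so ¬◇(q ∨ (¬r ∨ r)) is false.
    At 2: ◇(q ∨ (¬r ∨ r)) requires q ∨ (¬r ∨ r) at some successor in {1, 2}.
      q ∨ (¬r ∨ r) holds at 1, so ◇(q ∨ (¬r ∨ r)) is true at 2.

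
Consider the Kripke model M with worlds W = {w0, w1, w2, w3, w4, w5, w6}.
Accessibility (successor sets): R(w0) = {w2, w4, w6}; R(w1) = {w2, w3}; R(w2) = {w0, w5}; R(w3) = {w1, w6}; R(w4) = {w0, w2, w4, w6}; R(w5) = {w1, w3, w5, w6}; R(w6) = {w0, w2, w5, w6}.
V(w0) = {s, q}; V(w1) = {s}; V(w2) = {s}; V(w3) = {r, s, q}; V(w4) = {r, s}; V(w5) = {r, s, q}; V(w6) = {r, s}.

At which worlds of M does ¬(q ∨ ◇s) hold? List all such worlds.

Let φ = ¬(q ∨ ◇s). Evaluate φ at each world:
  w0 (successors {w2, w4, w6}): φ is false.
  w1 (successors {w2, w3}): φ is false.
  w2 (successors {w0, w5}): φ is false.
  w3 (successors {w1, w6}): φ is false.
  w4 (successors {w0, w2, w4, w6}): φ is false.
  w5 (successors {w1, w3, w5, w6}): φ is false.
  w6 (successors {w0, w2, w5, w6}): φ is false.
For instance, at w2:
  At w2: q ∨ ◇s is true, so ¬(q ∨ ◇s) is false.
    At w2: q is false, ◇s is true, so q ∨ ◇s is true.
      At w2: ◇s requires s at some successor in {w0, w5}.
        s holds at w0, so ◇s is true at w2.
Satisfying worlds: none.

none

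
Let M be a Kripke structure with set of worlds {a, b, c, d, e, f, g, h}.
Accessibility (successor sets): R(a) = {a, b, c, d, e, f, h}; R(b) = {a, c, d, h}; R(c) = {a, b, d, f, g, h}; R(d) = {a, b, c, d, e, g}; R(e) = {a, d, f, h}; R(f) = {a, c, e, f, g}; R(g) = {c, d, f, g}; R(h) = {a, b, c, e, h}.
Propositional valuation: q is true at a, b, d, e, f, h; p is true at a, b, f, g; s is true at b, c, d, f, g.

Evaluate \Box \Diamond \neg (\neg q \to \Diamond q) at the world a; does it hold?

At a: \Box \Diamond \neg (\neg q \to \Diamond q) requires \Diamond \neg (\neg q \to \Diamond q) at every successor {a, b, c, d, e, f, h}.
  \Diamond \neg (\neg q \to \Diamond q) fails at a, so \Box \Diamond \neg (\neg q \to \Diamond q) is false at a.
    At a: \Diamond \neg (\neg q \to \Diamond q) requires \neg (\neg q \to \Diamond q) at some successor in {a, b, c, d, e, f, h}.
      At a: \neg (\neg q \to \Diamond q) is false.
      At b: \neg (\neg q \to \Diamond q) is false.
      At c: \neg (\neg q \to \Diamond q) is false.
      At d: \neg (\neg q \to \Diamond q) is false.
      At e: \neg (\neg q \to \Diamond q) is false.
      At f: \neg (\neg q \to \Diamond q) is false.
      At h: \neg (\neg q \to \Diamond q) is false.
    So \Diamond \neg (\neg q \to \Diamond q) is false at a.

No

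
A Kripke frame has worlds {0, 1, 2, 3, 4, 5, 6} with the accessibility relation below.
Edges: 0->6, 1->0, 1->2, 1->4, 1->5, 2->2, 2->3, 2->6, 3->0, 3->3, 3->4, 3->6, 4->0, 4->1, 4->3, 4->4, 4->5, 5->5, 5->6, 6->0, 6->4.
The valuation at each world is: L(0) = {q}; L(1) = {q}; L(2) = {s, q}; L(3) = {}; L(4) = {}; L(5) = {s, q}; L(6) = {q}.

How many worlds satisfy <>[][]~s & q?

Recall that []ψ holds at a world iff ψ holds at every accessible world, and <>ψ holds iff ψ holds at some accessible world.
Let φ = <>[][]~s & q. Evaluate φ at each world:
  0 (successors {6}): φ is false.
  1 (successors {0, 2, 4, 5}): φ is true.
  2 (successors {2, 3, 6}): φ is false.
  3 (successors {0, 3, 4, 6}): φ is false.
  4 (successors {0, 1, 3, 4, 5}): φ is false.
  5 (successors {5, 6}): φ is false.
  6 (successors {0, 4}): φ is true.
For instance, at 3:
  At 3: <>[][]~s is true, q is false, so <>[][]~s & q is false.
    At 3: <>[][]~s requires [][]~s at some successor in {0, 3, 4, 6}.
      [][]~s holds at 0, so <>[][]~s is true at 3.
Satisfying worlds: {1, 6}

2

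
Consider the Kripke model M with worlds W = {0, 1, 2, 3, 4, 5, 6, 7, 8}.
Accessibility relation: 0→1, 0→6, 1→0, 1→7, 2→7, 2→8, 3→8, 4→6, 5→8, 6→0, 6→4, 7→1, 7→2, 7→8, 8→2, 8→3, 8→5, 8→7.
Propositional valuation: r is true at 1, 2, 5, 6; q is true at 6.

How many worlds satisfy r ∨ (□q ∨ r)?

5

Let φ = r ∨ (□q ∨ r). Evaluate φ at each world:
  0 (successors {1, 6}): φ is false.
  1 (successors {0, 7}): φ is true.
  2 (successors {7, 8}): φ is true.
  3 (successors {8}): φ is false.
  4 (successors {6}): φ is true.
  5 (successors {8}): φ is true.
  6 (successors {0, 4}): φ is true.
  7 (successors {1, 2, 8}): φ is false.
  8 (successors {2, 3, 5, 7}): φ is false.
For instance, at 7:
  At 7: r is false, □q ∨ r is false, so r ∨ (□q ∨ r) is false.
    At 7: □q is false, r is false, so □q ∨ r is false.
      At 7: □q requires q at every successor {1, 2, 8}.
        q fails at 1, so □q is false at 7.
Satisfying worlds: {1, 2, 4, 5, 6}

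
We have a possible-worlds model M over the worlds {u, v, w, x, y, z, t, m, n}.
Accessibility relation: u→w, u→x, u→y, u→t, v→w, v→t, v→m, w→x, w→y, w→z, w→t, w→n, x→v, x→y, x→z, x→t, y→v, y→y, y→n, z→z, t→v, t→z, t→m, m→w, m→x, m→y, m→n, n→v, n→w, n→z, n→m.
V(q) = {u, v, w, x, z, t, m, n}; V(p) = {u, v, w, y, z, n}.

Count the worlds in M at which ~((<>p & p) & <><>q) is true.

Let φ = ~((<>p & p) & <><>q). Evaluate φ at each world:
  u (successors {w, x, y, t}): φ is false.
  v (successors {w, t, m}): φ is false.
  w (successors {x, y, z, t, n}): φ is false.
  x (successors {v, y, z, t}): φ is true.
  y (successors {v, y, n}): φ is false.
  z (successors {z}): φ is false.
  t (successors {v, z, m}): φ is true.
  m (successors {w, x, y, n}): φ is true.
  n (successors {v, w, z, m}): φ is false.
For instance, at n:
  At n: (<>p & p) & <><>q is true, so ~((<>p & p) & <><>q) is false.
    At n: <>p & p is true, <><>q is true, so (<>p & p) & <><>q is true.
      At n: <>p is true, p is true, so <>p & p is true.
      At n: <><>q requires <>q at some successor in {v, w, z, m}.
        <>q holds at v, so <><>q is true at n.
Satisfying worlds: {x, t, m}

3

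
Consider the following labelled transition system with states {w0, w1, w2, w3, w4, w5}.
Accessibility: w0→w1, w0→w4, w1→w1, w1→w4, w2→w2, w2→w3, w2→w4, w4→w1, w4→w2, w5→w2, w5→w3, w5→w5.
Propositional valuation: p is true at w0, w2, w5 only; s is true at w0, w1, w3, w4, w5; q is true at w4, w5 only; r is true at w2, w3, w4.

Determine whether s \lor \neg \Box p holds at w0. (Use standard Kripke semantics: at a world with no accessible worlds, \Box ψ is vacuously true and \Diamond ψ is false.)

At w0: s is true, \neg \Box p is true, so s \lor \neg \Box p is true.
  At w0: \Box p is false, so \neg \Box p is true.
    At w0: \Box p requires p at every successor {w1, w4}.
      p fails at w1, so \Box p is false at w0.

Yes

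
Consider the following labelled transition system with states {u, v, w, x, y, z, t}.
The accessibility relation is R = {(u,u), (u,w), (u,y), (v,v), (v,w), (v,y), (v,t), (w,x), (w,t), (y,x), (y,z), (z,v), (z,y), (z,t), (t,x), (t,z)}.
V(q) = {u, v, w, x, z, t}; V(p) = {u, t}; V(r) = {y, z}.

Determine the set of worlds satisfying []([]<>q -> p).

u, x

Recall that []ψ holds at a world iff ψ holds at every accessible world, and <>ψ holds iff ψ holds at some accessible world.
Let φ = []([]<>q -> p). Evaluate φ at each world:
  u (successors {u, w, y}): φ is true.
  v (successors {v, w, y, t}): φ is false.
  w (successors {x, t}): φ is false.
  x (successors ∅): φ is true.
  y (successors {x, z}): φ is false.
  z (successors {v, y, t}): φ is false.
  t (successors {x, z}): φ is false.
For instance, at u:
  At u: []([]<>q -> p) requires []<>q -> p at every successor {u, w, y}.
      At u: []<>q is true, p is true, so []<>q -> p is true.
      At w: []<>q is false, p is false, so []<>q -> p is true.
      At y: []<>q is false, p is false, so []<>q -> p is true.
  So []([]<>q -> p) is true at u.
Satisfying worlds: {u, x}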